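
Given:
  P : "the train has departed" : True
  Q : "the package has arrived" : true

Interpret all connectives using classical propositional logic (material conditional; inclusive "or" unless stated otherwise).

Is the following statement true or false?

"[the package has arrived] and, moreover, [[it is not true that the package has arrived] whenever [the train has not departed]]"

In symbols: Q ∧ (¬P → ¬Q)

¬P = ¬T = F
¬Q = ¬T = F
¬P → ¬Q = F → F = T
Q ∧ (¬P → ¬Q) = T ∧ T = T

true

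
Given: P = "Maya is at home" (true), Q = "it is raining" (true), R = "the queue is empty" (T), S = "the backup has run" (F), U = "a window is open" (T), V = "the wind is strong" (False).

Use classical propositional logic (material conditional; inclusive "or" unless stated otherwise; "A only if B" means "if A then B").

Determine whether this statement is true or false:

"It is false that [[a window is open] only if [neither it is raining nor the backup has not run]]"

True

In symbols: ~(U -> (Q nor ~S))

~S = ~F = T
Q nor ~S = T nor T = F
U -> (Q nor ~S) = T -> F = F
~(U -> (Q nor ~S)) = ~F = T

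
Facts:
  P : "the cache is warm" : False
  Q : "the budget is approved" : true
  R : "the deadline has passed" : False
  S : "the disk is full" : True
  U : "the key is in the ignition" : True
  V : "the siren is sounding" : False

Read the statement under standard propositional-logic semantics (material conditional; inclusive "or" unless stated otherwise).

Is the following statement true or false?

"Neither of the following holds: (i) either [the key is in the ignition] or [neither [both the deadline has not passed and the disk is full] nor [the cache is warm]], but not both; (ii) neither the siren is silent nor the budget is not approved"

The statement is false.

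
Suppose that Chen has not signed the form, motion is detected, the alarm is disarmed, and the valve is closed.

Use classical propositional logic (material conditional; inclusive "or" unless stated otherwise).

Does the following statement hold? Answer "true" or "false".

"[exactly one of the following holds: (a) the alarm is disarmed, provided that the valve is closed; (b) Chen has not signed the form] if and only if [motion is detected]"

The statement is false.

Let S = "the valve is open" (F), R = "the alarm is armed" (F), H = "Chen has signed the form" (F), M = "motion is detected" (T).
This is ((~S -> ~R) xor ~H) <-> M.

~S = ~F = T
~R = ~F = T
~S -> ~R = T -> T = T
~H = ~F = T
(~S -> ~R) xor ~H = T xor T = F
((~S -> ~R) xor ~H) <-> M = F <-> T = F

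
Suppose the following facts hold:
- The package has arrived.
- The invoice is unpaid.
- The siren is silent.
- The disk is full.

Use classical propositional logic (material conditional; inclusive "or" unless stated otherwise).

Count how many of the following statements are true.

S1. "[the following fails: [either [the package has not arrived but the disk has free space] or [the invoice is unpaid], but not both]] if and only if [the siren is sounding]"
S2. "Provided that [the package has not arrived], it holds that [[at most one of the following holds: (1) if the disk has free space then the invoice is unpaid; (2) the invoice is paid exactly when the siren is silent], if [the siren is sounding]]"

2

Let Q = "the package has arrived" (True), U = "the disk is full" (True), N = "the invoice is paid" (False), G = "the siren is sounding" (False).

S1: Formalization: not ((not Q and not U) xor not N) iff G

not Q = not True = False
not U = not True = False
not Q and not U = False and False = False
not N = not False = True
(not Q and not U) xor not N = False xor True = True
not ((not Q and not U) xor not N) = not True = False
not ((not Q and not U) xor not N) iff G = False iff False = True
Hence S1 is true.

S2: Parsed as not Q -> (G -> ((not U -> not N) nand (N iff not G)))

not Q = not True = False
not U = not True = False
not N = not False = True
not U -> not N = False -> True = True
not G = not False = True
N iff not G = False iff True = False
(not U -> not N) nand (N iff not G) = True nand False = True
G -> ((not U -> not N) nand (N iff not G)) = False -> True = True
not Q -> (G -> ((not U -> not N) nand (N iff not G))) = False -> True = True
Hence S2 is true.

True statements: 2.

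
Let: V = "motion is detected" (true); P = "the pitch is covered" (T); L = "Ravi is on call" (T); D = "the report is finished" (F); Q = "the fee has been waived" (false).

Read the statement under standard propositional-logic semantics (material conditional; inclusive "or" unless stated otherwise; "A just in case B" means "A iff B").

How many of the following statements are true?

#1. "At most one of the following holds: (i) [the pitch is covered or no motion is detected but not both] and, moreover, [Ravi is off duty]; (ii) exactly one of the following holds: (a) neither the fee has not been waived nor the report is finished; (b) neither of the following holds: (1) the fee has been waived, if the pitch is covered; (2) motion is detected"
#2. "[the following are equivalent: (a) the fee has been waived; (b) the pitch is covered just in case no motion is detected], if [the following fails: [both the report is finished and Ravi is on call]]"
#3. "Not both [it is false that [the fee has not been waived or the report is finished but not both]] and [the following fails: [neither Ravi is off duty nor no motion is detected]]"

3

#1: Formalization: ((P xor ~V) & ~L) nand ((~Q nor D) xor ((P -> Q) nor V))

~V = ~T = F
P xor ~V = T xor F = T
~L = ~T = F
(P xor ~V) & ~L = T & F = F
~Q = ~F = T
~Q nor D = T nor F = F
P -> Q = T -> F = F
(P -> Q) nor V = F nor T = F
(~Q nor D) xor ((P -> Q) nor V) = F xor F = F
((P xor ~V) & ~L) nand ((~Q nor D) xor ((P -> Q) nor V)) = F nand F = T
Hence #1 is true.

#2: In symbols: ~(D & L) -> (Q <-> (P <-> ~V))

D & L = F & T = F
~(D & L) = ~F = T
~V = ~T = F
P <-> ~V = T <-> F = F
Q <-> (P <-> ~V) = F <-> F = T
~(D & L) -> (Q <-> (P <-> ~V)) = T -> T = T
Thus #2 is true.

#3: This is ~(~Q xor D) nand ~(~L nor ~V).

~Q = ~F = T
~Q xor D = T xor F = T
~(~Q xor D) = ~T = F
~L = ~T = F
~V = ~T = F
~L nor ~V = F nor F = T
~(~L nor ~V) = ~T = F
~(~Q xor D) nand ~(~L nor ~V) = F nand F = T
Thus #3 is true.

3 of the 3 statements are true (#1, #2, #3).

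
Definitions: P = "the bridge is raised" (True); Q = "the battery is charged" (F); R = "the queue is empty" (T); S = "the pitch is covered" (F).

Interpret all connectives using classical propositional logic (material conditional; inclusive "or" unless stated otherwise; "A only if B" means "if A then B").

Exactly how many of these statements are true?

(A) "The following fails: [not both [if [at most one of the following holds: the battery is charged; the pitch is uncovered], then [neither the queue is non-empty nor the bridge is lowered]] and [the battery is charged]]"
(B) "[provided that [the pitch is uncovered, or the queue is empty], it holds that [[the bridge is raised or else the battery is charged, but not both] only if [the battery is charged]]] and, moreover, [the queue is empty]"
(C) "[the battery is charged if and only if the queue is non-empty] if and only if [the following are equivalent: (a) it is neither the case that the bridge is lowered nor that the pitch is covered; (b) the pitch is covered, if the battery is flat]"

0

(A): Parsed as not (((Q nand not S) -> (not R nor not P)) nand Q)

not S = not False = True
Q nand not S = False nand True = True
not R = not True = False
not P = not True = False
not R nor not P = False nor False = True
(Q nand not S) -> (not R nor not P) = True -> True = True
((Q nand not S) -> (not R nor not P)) nand Q = True nand False = True
not (((Q nand not S) -> (not R nor not P)) nand Q) = not True = False
So (A) is false.

(B): Parsed as ((not S or R) -> ((P xor Q) -> Q)) and R

not S = not False = True
not S or R = True or True = True
P xor Q = True xor False = True
(P xor Q) -> Q = True -> False = False
(not S or R) -> ((P xor Q) -> Q) = True -> False = False
((not S or R) -> ((P xor Q) -> Q)) and R = False and True = False
Thus (B) is false.

(C): Formalization: (Q iff not R) iff ((not P nor S) iff (not Q -> S))

not R = not True = False
Q iff not R = False iff False = True
not P = not True = False
not P nor S = False nor False = True
not Q = not False = True
not Q -> S = True -> False = False
(not P nor S) iff (not Q -> S) = True iff False = False
(Q iff not R) iff ((not P nor S) iff (not Q -> S)) = True iff False = False
Hence (C) is false.

True statements: 0 (none).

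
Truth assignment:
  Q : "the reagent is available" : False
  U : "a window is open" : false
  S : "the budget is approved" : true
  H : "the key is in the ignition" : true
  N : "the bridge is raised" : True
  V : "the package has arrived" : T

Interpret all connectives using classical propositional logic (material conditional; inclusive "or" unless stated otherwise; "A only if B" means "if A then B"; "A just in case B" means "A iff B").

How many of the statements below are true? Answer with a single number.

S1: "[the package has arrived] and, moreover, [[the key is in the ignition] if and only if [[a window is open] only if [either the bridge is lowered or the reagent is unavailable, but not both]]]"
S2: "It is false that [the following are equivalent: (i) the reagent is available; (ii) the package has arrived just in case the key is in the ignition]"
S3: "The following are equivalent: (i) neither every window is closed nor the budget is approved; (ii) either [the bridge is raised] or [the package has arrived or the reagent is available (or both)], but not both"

3

S1: Parsed as V ∧ (H ↔ (U → (¬N ⊕ ¬Q)))

¬N = ¬T = F
¬Q = ¬F = T
¬N ⊕ ¬Q = F ⊕ T = T
U → (¬N ⊕ ¬Q) = F → T = T
H ↔ (U → (¬N ⊕ ¬Q)) = T ↔ T = T
V ∧ (H ↔ (U → (¬N ⊕ ¬Q))) = T ∧ T = T
Thus S1 is true.

S2: This is ¬(Q ↔ (V ↔ H)).

V ↔ H = T ↔ T = T
Q ↔ (V ↔ H) = F ↔ T = F
¬(Q ↔ (V ↔ H)) = ¬F = T
Hence S2 is true.

S3: Parsed as (¬U ↓ S) ↔ (N ⊕ (V ∨ Q))

¬U = ¬F = T
¬U ↓ S = T ↓ T = F
V ∨ Q = T ∨ F = T
N ⊕ (V ∨ Q) = T ⊕ T = F
(¬U ↓ S) ↔ (N ⊕ (V ∨ Q)) = F ↔ F = T
So S3 is true.

3 of the 3 statements are true (S1, S2, S3).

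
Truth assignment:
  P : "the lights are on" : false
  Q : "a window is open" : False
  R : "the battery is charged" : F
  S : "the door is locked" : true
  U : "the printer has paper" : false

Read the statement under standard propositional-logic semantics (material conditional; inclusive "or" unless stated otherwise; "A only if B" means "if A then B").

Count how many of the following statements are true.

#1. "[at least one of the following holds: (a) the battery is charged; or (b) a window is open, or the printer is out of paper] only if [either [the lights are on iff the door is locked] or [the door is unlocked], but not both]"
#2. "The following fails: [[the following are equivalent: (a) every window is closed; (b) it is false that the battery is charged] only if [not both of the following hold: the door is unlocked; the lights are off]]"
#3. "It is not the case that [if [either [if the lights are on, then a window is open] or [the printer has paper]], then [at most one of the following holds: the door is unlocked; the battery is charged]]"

0

#1: Parsed as (R ∨ (Q ∨ ¬U)) → ((P ↔ S) ⊕ ¬S)

¬U = ¬F = T
Q ∨ ¬U = F ∨ T = T
R ∨ (Q ∨ ¬U) = F ∨ T = T
P ↔ S = F ↔ T = F
¬S = ¬T = F
(P ↔ S) ⊕ ¬S = F ⊕ F = F
(R ∨ (Q ∨ ¬U)) → ((P ↔ S) ⊕ ¬S) = T → F = F
So #1 is false.

#2: Parsed as ¬((¬Q ↔ ¬R) → (¬S ↑ ¬P))

¬Q = ¬F = T
¬R = ¬F = T
¬Q ↔ ¬R = T ↔ T = T
¬S = ¬T = F
¬P = ¬F = T
¬S ↑ ¬P = F ↑ T = T
(¬Q ↔ ¬R) → (¬S ↑ ¬P) = T → T = T
¬((¬Q ↔ ¬R) → (¬S ↑ ¬P)) = ¬T = F
So #2 is false.

#3: This is ¬(((P → Q) ∨ U) → (¬S ↑ R)).

P → Q = F → F = T
(P → Q) ∨ U = T ∨ F = T
¬S = ¬T = F
¬S ↑ R = F ↑ F = T
((P → Q) ∨ U) → (¬S ↑ R) = T → T = T
¬(((P → Q) ∨ U) → (¬S ↑ R)) = ¬T = F
Hence #3 is false.

Count: 0.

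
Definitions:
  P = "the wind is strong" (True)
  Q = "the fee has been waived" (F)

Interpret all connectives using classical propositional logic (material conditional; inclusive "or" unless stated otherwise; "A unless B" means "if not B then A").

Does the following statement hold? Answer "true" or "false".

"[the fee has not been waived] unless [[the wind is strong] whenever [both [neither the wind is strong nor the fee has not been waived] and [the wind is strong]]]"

Formalization: not Q or (((P nor not Q) and P) -> P)

not Q = not False = True
not Q = not False = True
P nor not Q = True nor True = False
(P nor not Q) and P = False and True = False
((P nor not Q) and P) -> P = False -> True = True
not Q or (((P nor not Q) and P) -> P) = True or True = True

True.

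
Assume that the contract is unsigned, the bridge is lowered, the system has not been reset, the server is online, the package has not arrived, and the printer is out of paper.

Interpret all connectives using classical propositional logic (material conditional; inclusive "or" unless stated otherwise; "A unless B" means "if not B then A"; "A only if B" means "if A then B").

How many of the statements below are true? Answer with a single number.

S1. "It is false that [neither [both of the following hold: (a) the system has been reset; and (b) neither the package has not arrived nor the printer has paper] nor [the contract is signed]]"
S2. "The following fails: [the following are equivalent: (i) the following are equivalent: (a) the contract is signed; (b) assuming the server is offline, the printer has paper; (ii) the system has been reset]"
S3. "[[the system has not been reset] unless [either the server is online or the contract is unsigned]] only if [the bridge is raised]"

Let S = "the system has been reset" (F), N = "the package has arrived" (F), V = "the printer has paper" (F), L = "the contract is signed" (F), Q = "the server is online" (T), D = "the bridge is raised" (F).

S1: This is ¬((S ∧ (¬N ↓ V)) ↓ L).

¬N = ¬F = T
¬N ↓ V = T ↓ F = F
S ∧ (¬N ↓ V) = F ∧ F = F
(S ∧ (¬N ↓ V)) ↓ L = F ↓ F = T
¬((S ∧ (¬N ↓ V)) ↓ L) = ¬T = F
Thus S1 is false.

S2: In symbols: ¬((L ↔ (¬Q → V)) ↔ S)

¬Q = ¬T = F
¬Q → V = F → F = T
L ↔ (¬Q → V) = F ↔ T = F
(L ↔ (¬Q → V)) ↔ S = F ↔ F = T
¬((L ↔ (¬Q → V)) ↔ S) = ¬T = F
So S2 is false.

S3: This is (¬S ∨ (Q ∨ ¬L)) → D.

¬S = ¬F = T
¬L = ¬F = T
Q ∨ ¬L = T ∨ T = T
¬S ∨ (Q ∨ ¬L) = T ∨ T = T
(¬S ∨ (Q ∨ ¬L)) → D = T → F = F
So S3 is false.

Count: 0.

0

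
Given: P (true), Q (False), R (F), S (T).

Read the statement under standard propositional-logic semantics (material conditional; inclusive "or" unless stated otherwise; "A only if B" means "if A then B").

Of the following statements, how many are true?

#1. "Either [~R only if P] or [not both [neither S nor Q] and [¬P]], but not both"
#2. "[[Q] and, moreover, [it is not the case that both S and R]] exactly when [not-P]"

#1: Formalization: (¬R → P) ⊕ ((S ↓ Q) ↑ ¬P)

¬R = ¬F = T
¬R → P = T → T = T
S ↓ Q = T ↓ F = F
¬P = ¬T = F
(S ↓ Q) ↑ ¬P = F ↑ F = T
(¬R → P) ⊕ ((S ↓ Q) ↑ ¬P) = T ⊕ T = F
Thus #1 is false.

#2: Formalization: (Q ∧ (S ↑ R)) ↔ ¬P

S ↑ R = T ↑ F = T
Q ∧ (S ↑ R) = F ∧ T = F
¬P = ¬T = F
(Q ∧ (S ↑ R)) ↔ ¬P = F ↔ F = T
Hence #2 is true.

Count: 1.

1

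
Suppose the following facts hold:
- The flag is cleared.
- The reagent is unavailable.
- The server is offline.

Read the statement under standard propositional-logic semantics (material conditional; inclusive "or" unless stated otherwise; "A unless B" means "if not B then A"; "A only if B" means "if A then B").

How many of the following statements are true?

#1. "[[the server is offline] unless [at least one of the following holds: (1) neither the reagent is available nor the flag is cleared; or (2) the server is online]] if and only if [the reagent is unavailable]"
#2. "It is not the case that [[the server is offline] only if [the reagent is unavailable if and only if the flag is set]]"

2

Let R = "the server is online" (F), Q = "the reagent is available" (F), P = "the flag is set" (F).

#1: Parsed as (¬R ∨ ((Q ↓ ¬P) ∨ R)) ↔ ¬Q

¬R = ¬F = T
¬P = ¬F = T
Q ↓ ¬P = F ↓ T = F
(Q ↓ ¬P) ∨ R = F ∨ F = F
¬R ∨ ((Q ↓ ¬P) ∨ R) = T ∨ F = T
¬Q = ¬F = T
(¬R ∨ ((Q ↓ ¬P) ∨ R)) ↔ ¬Q = T ↔ T = T
Hence #1 is true.

#2: In symbols: ¬(¬R → (¬Q ↔ P))

¬R = ¬F = T
¬Q = ¬F = T
¬Q ↔ P = T ↔ F = F
¬R → (¬Q ↔ P) = T → F = F
¬(¬R → (¬Q ↔ P)) = ¬F = T
So #2 is true.

True statements: 2.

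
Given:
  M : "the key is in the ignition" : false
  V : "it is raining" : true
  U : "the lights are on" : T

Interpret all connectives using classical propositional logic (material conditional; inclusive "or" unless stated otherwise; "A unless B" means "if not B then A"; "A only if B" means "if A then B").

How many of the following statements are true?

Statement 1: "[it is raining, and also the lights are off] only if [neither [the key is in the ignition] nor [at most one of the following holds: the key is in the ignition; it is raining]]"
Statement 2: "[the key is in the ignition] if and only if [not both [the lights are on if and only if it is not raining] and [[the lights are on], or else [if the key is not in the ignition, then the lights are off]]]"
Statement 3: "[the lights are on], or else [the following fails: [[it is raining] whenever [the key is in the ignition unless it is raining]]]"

2

Statement 1: In symbols: (V and not U) -> (M nor (M nand V))

not U = not True = False
V and not U = True and False = False
M nand V = False nand True = True
M nor (M nand V) = False nor True = False
(V and not U) -> (M nor (M nand V)) = False -> False = True
Thus Statement 1 is true.

Statement 2: Parsed as M iff ((U iff not V) nand (U or (not M -> not U)))

not V = not True = False
U iff not V = True iff False = False
not M = not False = True
not U = not True = False
not M -> not U = True -> False = False
U or (not M -> not U) = True or False = True
(U iff not V) nand (U or (not M -> not U)) = False nand True = True
M iff ((U iff not V) nand (U or (not M -> not U))) = False iff True = False
Thus Statement 2 is false.

Statement 3: Formalization: U or not ((M or V) -> V)

M or V = False or True = True
(M or V) -> V = True -> True = True
not ((M or V) -> V) = not True = False
U or not ((M or V) -> V) = True or False = True
So Statement 3 is true.

2 of the 3 statements are true.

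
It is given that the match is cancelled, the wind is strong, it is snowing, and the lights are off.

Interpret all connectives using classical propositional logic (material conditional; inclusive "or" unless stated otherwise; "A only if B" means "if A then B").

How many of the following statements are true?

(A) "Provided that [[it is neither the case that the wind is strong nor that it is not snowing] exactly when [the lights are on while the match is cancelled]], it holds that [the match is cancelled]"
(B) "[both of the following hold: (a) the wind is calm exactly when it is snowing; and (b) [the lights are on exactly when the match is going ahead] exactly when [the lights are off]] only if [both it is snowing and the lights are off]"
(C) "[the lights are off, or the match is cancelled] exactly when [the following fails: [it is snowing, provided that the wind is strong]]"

Let Q = "the wind is strong" (True), R = "it is snowing" (True), S = "the lights are on" (False), P = "the match is cancelled" (True).

(A): Parsed as ((Q nor not R) iff (S and P)) -> P

not R = not True = False
Q nor not R = True nor False = False
S and P = False and True = False
(Q nor not R) iff (S and P) = False iff False = True
((Q nor not R) iff (S and P)) -> P = True -> True = True
Hence (A) is true.

(B): Parsed as ((not Q iff R) and ((S iff not P) iff not S)) -> (R and not S)

not Q = not True = False
not Q iff R = False iff True = False
not P = not True = False
S iff not P = False iff False = True
not S = not False = True
(S iff not P) iff not S = True iff True = True
(not Q iff R) and ((S iff not P) iff not S) = False and True = False
not S = not False = True
R and not S = True and True = True
((not Q iff R) and ((S iff not P) iff not S)) -> (R and not S) = False -> True = True
So (B) is true.

(C): This is (not S or P) iff not (Q -> R).

not S = not False = True
not S or P = True or True = True
Q -> R = True -> True = True
not (Q -> R) = not True = False
(not S or P) iff not (Q -> R) = True iff False = False
Hence (C) is false.

Count: 2.

2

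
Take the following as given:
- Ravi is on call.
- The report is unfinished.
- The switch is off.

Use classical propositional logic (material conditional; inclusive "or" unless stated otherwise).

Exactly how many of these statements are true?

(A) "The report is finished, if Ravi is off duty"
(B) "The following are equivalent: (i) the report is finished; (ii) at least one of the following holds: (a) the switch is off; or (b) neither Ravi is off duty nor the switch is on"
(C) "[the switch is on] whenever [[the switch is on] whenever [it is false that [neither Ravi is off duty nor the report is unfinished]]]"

Let U = "Ravi is on call" (T), S = "the report is finished" (F), P = "the switch is on" (F).

(A): This is ~U -> S.

~U = ~T = F
~U -> S = F -> F = T
So (A) is true.

(B): Parsed as S <-> (~P | (~U nor P))

~P = ~F = T
~U = ~T = F
~U nor P = F nor F = T
~P | (~U nor P) = T | T = T
S <-> (~P | (~U nor P)) = F <-> T = F
So (B) is false.

(C): Formalization: (~(~U nor ~S) -> P) -> P

~U = ~T = F
~S = ~F = T
~U nor ~S = F nor T = F
~(~U nor ~S) = ~F = T
~(~U nor ~S) -> P = T -> F = F
(~(~U nor ~S) -> P) -> P = F -> F = T
Thus (C) is true.

True statements: 2 ((A), (C)).

2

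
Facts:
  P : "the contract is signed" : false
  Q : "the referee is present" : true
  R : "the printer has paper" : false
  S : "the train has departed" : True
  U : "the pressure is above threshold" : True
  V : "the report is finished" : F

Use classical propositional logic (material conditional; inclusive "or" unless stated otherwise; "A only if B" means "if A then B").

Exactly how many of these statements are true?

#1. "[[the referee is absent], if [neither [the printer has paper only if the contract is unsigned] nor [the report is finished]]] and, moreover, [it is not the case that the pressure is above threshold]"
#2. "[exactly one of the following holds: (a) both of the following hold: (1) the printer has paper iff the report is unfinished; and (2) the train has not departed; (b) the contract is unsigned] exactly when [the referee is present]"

1

#1: In symbols: (((R -> not P) nor V) -> not Q) and not U

not P = not False = True
R -> not P = False -> True = True
(R -> not P) nor V = True nor False = False
not Q = not True = False
((R -> not P) nor V) -> not Q = False -> False = True
not U = not True = False
(((R -> not P) nor V) -> not Q) and not U = True and False = False
Hence #1 is false.

#2: This is (((R iff not V) and not S) xor not P) iff Q.

not V = not False = True
R iff not V = False iff True = False
not S = not True = False
(R iff not V) and not S = False and False = False
not P = not False = True
((R iff not V) and not S) xor not P = False xor True = True
(((R iff not V) and not S) xor not P) iff Q = True iff True = True
Hence #2 is true.

1 of the 2 statements is true.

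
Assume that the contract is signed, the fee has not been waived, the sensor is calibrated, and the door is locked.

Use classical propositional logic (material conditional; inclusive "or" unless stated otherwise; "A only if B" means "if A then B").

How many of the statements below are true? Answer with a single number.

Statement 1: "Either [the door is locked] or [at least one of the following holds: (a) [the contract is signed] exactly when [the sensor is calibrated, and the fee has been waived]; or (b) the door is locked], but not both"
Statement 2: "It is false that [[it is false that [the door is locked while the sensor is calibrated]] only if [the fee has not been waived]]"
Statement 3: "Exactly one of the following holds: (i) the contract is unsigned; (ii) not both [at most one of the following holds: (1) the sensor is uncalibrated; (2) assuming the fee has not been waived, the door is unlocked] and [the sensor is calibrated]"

0

Let S = "the door is locked" (T), P = "the contract is signed" (T), R = "the sensor is calibrated" (T), Q = "the fee has been waived" (F).

Statement 1: Parsed as S xor ((P <-> (R & Q)) | S)

R & Q = T & F = F
P <-> (R & Q) = T <-> F = F
(P <-> (R & Q)) | S = F | T = T
S xor ((P <-> (R & Q)) | S) = T xor T = F
So Statement 1 is false.

Statement 2: Formalization: ~(~(S & R) -> ~Q)

S & R = T & T = T
~(S & R) = ~T = F
~Q = ~F = T
~(S & R) -> ~Q = F -> T = T
~(~(S & R) -> ~Q) = ~T = F
Hence Statement 2 is false.

Statement 3: Parsed as ~P xor ((~R nand (~Q -> ~S)) nand R)

~P = ~T = F
~R = ~T = F
~Q = ~F = T
~S = ~T = F
~Q -> ~S = T -> F = F
~R nand (~Q -> ~S) = F nand F = T
(~R nand (~Q -> ~S)) nand R = T nand T = F
~P xor ((~R nand (~Q -> ~S)) nand R) = F xor F = F
So Statement 3 is false.

0 of the 3 statements are true (none).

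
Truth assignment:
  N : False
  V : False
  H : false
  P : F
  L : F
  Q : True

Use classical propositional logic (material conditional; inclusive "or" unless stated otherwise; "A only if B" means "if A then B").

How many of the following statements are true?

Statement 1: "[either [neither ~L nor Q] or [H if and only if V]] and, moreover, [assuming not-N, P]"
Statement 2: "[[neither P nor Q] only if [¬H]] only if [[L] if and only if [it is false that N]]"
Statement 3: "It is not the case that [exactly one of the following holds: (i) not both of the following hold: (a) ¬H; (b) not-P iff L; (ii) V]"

Statement 1: In symbols: ((not L nor Q) or (H iff V)) and (not N -> P)

not L = not False = True
not L nor Q = True nor True = False
H iff V = False iff False = True
(not L nor Q) or (H iff V) = False or True = True
not N = not False = True
not N -> P = True -> False = False
((not L nor Q) or (H iff V)) and (not N -> P) = True and False = False
So Statement 1 is false.

Statement 2: This is ((P nor Q) -> not H) -> (L iff not N).

P nor Q = False nor True = False
not H = not False = True
(P nor Q) -> not H = False -> True = True
not N = not False = True
L iff not N = False iff True = False
((P nor Q) -> not H) -> (L iff not N) = True -> False = False
So Statement 2 is false.

Statement 3: This is not ((not H nand (not P iff L)) xor V).

not H = not False = True
not P = not False = True
not P iff L = True iff False = False
not H nand (not P iff L) = True nand False = True
(not H nand (not P iff L)) xor V = True xor False = True
not ((not H nand (not P iff L)) xor V) = not True = False
Hence Statement 3 is false.

Count: 0.

0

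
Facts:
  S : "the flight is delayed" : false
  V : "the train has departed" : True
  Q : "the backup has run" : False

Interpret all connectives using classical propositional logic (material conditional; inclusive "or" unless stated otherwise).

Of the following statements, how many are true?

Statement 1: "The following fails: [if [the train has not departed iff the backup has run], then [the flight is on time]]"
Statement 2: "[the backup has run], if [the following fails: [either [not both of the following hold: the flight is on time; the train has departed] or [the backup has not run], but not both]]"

1

Statement 1: Formalization: ~((~V <-> Q) -> ~S)

~V = ~T = F
~V <-> Q = F <-> F = T
~S = ~F = T
(~V <-> Q) -> ~S = T -> T = T
~((~V <-> Q) -> ~S) = ~T = F
Thus Statement 1 is false.

Statement 2: Parsed as ~((~S nand V) xor ~Q) -> Q

~S = ~F = T
~S nand V = T nand T = F
~Q = ~F = T
(~S nand V) xor ~Q = F xor T = T
~((~S nand V) xor ~Q) = ~T = F
~((~S nand V) xor ~Q) -> Q = F -> F = T
Hence Statement 2 is true.

Count: 1.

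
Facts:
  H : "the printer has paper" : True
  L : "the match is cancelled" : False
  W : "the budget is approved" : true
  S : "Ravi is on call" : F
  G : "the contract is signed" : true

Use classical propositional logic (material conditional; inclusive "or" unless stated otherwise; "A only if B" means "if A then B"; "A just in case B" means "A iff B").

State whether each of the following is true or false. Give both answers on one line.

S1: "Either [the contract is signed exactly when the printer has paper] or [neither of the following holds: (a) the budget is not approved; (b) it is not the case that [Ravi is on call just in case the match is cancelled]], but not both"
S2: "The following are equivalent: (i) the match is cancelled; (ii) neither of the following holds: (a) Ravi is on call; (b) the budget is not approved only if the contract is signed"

S1: Formalization: (G iff H) xor (not W nor not (S iff L))

G iff H = True iff True = True
not W = not True = False
S iff L = False iff False = True
not (S iff L) = not True = False
not W nor not (S iff L) = False nor False = True
(G iff H) xor (not W nor not (S iff L)) = True xor True = False
So S1 is false.

S2: In symbols: L iff (S nor (not W -> G))

not W = not True = False
not W -> G = False -> True = True
S nor (not W -> G) = False nor True = False
L iff (S nor (not W -> G)) = False iff False = True
Thus S2 is true.

S1 F, S2 T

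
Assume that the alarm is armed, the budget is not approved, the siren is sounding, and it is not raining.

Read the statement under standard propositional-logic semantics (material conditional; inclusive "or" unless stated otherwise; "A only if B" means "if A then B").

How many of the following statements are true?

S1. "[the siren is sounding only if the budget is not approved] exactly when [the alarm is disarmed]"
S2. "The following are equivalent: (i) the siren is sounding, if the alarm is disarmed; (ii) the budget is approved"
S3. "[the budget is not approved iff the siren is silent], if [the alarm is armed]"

Let R = "the siren is sounding" (T), Q = "the budget is approved" (F), P = "the alarm is armed" (T).

S1: In symbols: (R → ¬Q) ↔ ¬P

¬Q = ¬F = T
R → ¬Q = T → T = T
¬P = ¬T = F
(R → ¬Q) ↔ ¬P = T ↔ F = F
Hence S1 is false.

S2: Formalization: (¬P → R) ↔ Q

¬P = ¬T = F
¬P → R = F → T = T
(¬P → R) ↔ Q = T ↔ F = F
Hence S2 is false.

S3: Formalization: P → (¬Q ↔ ¬R)

¬Q = ¬F = T
¬R = ¬T = F
¬Q ↔ ¬R = T ↔ F = F
P → (¬Q ↔ ¬R) = T → F = F
Thus S3 is false.

0 of the 3 statements are true (none).

0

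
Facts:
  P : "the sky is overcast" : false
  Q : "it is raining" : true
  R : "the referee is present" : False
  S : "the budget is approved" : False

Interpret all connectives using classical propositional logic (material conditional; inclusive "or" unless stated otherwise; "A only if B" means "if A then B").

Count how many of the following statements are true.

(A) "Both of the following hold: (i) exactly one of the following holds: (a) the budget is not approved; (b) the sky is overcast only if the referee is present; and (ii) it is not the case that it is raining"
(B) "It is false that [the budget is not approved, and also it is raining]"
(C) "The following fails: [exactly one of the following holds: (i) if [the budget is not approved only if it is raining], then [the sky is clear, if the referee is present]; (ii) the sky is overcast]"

(A): This is (¬S ⊕ (P → R)) ∧ ¬Q.

¬S = ¬F = T
P → R = F → F = T
¬S ⊕ (P → R) = T ⊕ T = F
¬Q = ¬T = F
(¬S ⊕ (P → R)) ∧ ¬Q = F ∧ F = F
Hence (A) is false.

(B): Parsed as ¬(¬S ∧ Q)

¬S = ¬F = T
¬S ∧ Q = T ∧ T = T
¬(¬S ∧ Q) = ¬T = F
Thus (B) is false.

(C): This is ¬(((¬S → Q) → (R → ¬P)) ⊕ P).

¬S = ¬F = T
¬S → Q = T → T = T
¬P = ¬F = T
R → ¬P = F → T = T
(¬S → Q) → (R → ¬P) = T → T = T
((¬S → Q) → (R → ¬P)) ⊕ P = T ⊕ F = T
¬(((¬S → Q) → (R → ¬P)) ⊕ P) = ¬T = F
Thus (C) is false.

True statements: 0 (none).

0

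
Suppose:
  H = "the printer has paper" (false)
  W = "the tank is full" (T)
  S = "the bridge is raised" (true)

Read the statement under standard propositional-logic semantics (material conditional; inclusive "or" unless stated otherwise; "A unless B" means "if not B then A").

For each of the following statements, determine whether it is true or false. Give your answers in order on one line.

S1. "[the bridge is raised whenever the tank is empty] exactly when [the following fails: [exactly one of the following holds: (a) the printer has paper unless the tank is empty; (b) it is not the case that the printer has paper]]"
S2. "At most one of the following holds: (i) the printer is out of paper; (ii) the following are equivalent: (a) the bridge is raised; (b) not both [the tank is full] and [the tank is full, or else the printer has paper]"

S1: In symbols: (¬W → S) ↔ ¬((H ∨ ¬W) ⊕ ¬H)

¬W = ¬T = F
¬W → S = F → T = T
¬W = ¬T = F
H ∨ ¬W = F ∨ F = F
¬H = ¬F = T
(H ∨ ¬W) ⊕ ¬H = F ⊕ T = T
¬((H ∨ ¬W) ⊕ ¬H) = ¬T = F
(¬W → S) ↔ ¬((H ∨ ¬W) ⊕ ¬H) = T ↔ F = F
Hence S1 is false.

S2: This is ¬H ↑ (S ↔ (W ↑ (W ∨ H))).

¬H = ¬F = T
W ∨ H = T ∨ F = T
W ↑ (W ∨ H) = T ↑ T = F
S ↔ (W ↑ (W ∨ H)) = T ↔ F = F
¬H ↑ (S ↔ (W ↑ (W ∨ H))) = T ↑ F = T
Thus S2 is true.

S1 false / S2 true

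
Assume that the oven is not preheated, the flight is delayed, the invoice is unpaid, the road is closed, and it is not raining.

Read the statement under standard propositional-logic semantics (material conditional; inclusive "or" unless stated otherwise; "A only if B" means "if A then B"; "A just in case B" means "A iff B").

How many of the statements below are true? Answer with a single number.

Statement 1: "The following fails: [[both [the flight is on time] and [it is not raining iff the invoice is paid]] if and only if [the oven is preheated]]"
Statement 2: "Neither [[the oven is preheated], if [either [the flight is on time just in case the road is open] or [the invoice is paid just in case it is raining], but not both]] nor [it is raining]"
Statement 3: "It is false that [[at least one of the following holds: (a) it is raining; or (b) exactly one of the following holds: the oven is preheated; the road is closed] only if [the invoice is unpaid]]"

Let Q = "the flight is delayed" (T), L = "it is raining" (F), V = "the invoice is paid" (F), N = "the oven is preheated" (F), D = "the road is closed" (T).

Statement 1: Formalization: ¬((¬Q ∧ (¬L ↔ V)) ↔ N)

¬Q = ¬T = F
¬L = ¬F = T
¬L ↔ V = T ↔ F = F
¬Q ∧ (¬L ↔ V) = F ∧ F = F
(¬Q ∧ (¬L ↔ V)) ↔ N = F ↔ F = T
¬((¬Q ∧ (¬L ↔ V)) ↔ N) = ¬T = F
Thus Statement 1 is false.

Statement 2: Formalization: (((¬Q ↔ ¬D) ⊕ (V ↔ L)) → N) ↓ L

¬Q = ¬T = F
¬D = ¬T = F
¬Q ↔ ¬D = F ↔ F = T
V ↔ L = F ↔ F = T
(¬Q ↔ ¬D) ⊕ (V ↔ L) = T ⊕ T = F
((¬Q ↔ ¬D) ⊕ (V ↔ L)) → N = F → F = T
(((¬Q ↔ ¬D) ⊕ (V ↔ L)) → N) ↓ L = T ↓ F = F
Hence Statement 2 is false.

Statement 3: In symbols: ¬((L ∨ (N ⊕ D)) → ¬V)

N ⊕ D = F ⊕ T = T
L ∨ (N ⊕ D) = F ∨ T = T
¬V = ¬F = T
(L ∨ (N ⊕ D)) → ¬V = T → T = T
¬((L ∨ (N ⊕ D)) → ¬V) = ¬T = F
So Statement 3 is false.

Count: 0.

0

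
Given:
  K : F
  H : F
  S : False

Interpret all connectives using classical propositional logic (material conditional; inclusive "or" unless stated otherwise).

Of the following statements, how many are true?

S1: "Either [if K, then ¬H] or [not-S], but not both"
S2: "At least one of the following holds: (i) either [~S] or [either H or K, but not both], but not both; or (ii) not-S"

S1: Formalization: (K -> not H) xor not S

not H = not False = True
K -> not H = False -> True = True
not S = not False = True
(K -> not H) xor not S = True xor True = False
Thus S1 is false.

S2: In symbols: (not S xor (H xor K)) or not S

not S = not False = True
H xor K = False xor False = False
not S xor (H xor K) = True xor False = True
not S = not False = True
(not S xor (H xor K)) or not S = True or True = True
So S2 is true.

True statements: 1 (S2).

1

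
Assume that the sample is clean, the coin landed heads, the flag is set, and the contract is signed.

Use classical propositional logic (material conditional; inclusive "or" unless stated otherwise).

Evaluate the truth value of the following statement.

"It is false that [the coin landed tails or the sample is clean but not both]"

Let Q = "the coin landed heads" (T), P = "the sample is contaminated" (F).
In symbols: ¬(¬Q ⊕ ¬P)

¬Q = ¬T = F
¬P = ¬F = T
¬Q ⊕ ¬P = F ⊕ T = T
¬(¬Q ⊕ ¬P) = ¬T = F

false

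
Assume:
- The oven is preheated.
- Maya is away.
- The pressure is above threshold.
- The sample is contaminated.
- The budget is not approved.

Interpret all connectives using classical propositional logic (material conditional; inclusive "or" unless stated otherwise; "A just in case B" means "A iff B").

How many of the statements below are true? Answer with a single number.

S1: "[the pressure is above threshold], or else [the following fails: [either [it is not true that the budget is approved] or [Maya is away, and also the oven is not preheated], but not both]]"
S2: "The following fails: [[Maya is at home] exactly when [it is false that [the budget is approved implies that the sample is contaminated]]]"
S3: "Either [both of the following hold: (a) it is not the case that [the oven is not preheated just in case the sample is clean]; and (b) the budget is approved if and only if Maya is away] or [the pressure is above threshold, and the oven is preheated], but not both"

Let L = "the pressure is above threshold" (T), N = "the budget is approved" (F), Q = "Maya is at home" (F), K = "the oven is preheated" (T), P = "the sample is contaminated" (T).

S1: In symbols: L | ~(~N xor (~Q & ~K))

~N = ~F = T
~Q = ~F = T
~K = ~T = F
~Q & ~K = T & F = F
~N xor (~Q & ~K) = T xor F = T
~(~N xor (~Q & ~K)) = ~T = F
L | ~(~N xor (~Q & ~K)) = T | F = T
Thus S1 is true.

S2: This is ~(Q <-> ~(N -> P)).

N -> P = F -> T = T
~(N -> P) = ~T = F
Q <-> ~(N -> P) = F <-> F = T
~(Q <-> ~(N -> P)) = ~T = F
So S2 is false.

S3: In symbols: (~(~K <-> ~P) & (N <-> ~Q)) xor (L & K)

~K = ~T = F
~P = ~T = F
~K <-> ~P = F <-> F = T
~(~K <-> ~P) = ~T = F
~Q = ~F = T
N <-> ~Q = F <-> T = F
~(~K <-> ~P) & (N <-> ~Q) = F & F = F
L & K = T & T = T
(~(~K <-> ~P) & (N <-> ~Q)) xor (L & K) = F xor T = T
Thus S3 is true.

2 of the 3 statements are true.

2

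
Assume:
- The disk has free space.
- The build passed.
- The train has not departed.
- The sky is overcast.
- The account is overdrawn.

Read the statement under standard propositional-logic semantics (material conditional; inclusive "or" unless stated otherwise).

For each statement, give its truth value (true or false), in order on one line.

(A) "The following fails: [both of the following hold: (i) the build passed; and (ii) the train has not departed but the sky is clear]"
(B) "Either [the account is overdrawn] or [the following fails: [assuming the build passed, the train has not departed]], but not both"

(A) T, (B) T

Let Q = "the build passed" (T), R = "the train has departed" (F), S = "the sky is overcast" (T), U = "the account is overdrawn" (T).

(A): In symbols: ¬(Q ∧ (¬R ∧ ¬S))

¬R = ¬F = T
¬S = ¬T = F
¬R ∧ ¬S = T ∧ F = F
Q ∧ (¬R ∧ ¬S) = T ∧ F = F
¬(Q ∧ (¬R ∧ ¬S)) = ¬F = T
Thus (A) is true.

(B): Parsed as U ⊕ ¬(Q → ¬R)

¬R = ¬F = T
Q → ¬R = T → T = T
¬(Q → ¬R) = ¬T = F
U ⊕ ¬(Q → ¬R) = T ⊕ F = T
Thus (B) is true.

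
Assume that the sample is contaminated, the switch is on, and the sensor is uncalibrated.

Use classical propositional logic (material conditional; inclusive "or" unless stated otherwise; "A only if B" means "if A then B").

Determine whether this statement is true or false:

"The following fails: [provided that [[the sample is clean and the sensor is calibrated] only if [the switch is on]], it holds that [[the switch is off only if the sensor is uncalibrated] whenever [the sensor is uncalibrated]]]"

The statement is false.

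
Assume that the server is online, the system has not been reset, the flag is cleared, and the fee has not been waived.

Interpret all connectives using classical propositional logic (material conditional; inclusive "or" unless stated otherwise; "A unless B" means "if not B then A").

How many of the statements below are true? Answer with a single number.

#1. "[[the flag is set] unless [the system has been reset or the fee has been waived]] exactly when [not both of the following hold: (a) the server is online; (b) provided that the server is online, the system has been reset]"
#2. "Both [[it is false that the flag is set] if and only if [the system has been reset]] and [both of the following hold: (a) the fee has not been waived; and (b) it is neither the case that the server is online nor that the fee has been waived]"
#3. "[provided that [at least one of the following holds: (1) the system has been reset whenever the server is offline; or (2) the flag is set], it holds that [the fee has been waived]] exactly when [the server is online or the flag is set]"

Let R = "the flag is set" (False), Q = "the system has been reset" (False), S = "the fee has been waived" (False), P = "the server is online" (True).

#1: In symbols: (R or (Q or S)) iff (P nand (P -> Q))

Q or S = False or False = False
R or (Q or S) = False or False = False
P -> Q = True -> False = False
P nand (P -> Q) = True nand False = True
(R or (Q or S)) iff (P nand (P -> Q)) = False iff True = False
Thus #1 is false.

#2: Parsed as (not R iff Q) and (not S and (P nor S))

not R = not False = True
not R iff Q = True iff False = False
not S = not False = True
P nor S = True nor False = False
not S and (P nor S) = True and False = False
(not R iff Q) and (not S and (P nor S)) = False and False = False
Hence #2 is false.

#3: In symbols: (((not P -> Q) or R) -> S) iff (P or R)

not P = not True = False
not P -> Q = False -> False = True
(not P -> Q) or R = True or False = True
((not P -> Q) or R) -> S = True -> False = False
P or R = True or False = True
(((not P -> Q) or R) -> S) iff (P or R) = False iff True = False
So #3 is false.

Count: 0.

0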